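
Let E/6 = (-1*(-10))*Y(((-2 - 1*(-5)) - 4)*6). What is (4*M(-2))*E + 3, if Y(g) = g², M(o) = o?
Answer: -17277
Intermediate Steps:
E = 2160 (E = 6*((-1*(-10))*(((-2 - 1*(-5)) - 4)*6)²) = 6*(10*(((-2 + 5) - 4)*6)²) = 6*(10*((3 - 4)*6)²) = 6*(10*(-1*6)²) = 6*(10*(-6)²) = 6*(10*36) = 6*360 = 2160)
(4*M(-2))*E + 3 = (4*(-2))*2160 + 3 = -8*2160 + 3 = -17280 + 3 = -17277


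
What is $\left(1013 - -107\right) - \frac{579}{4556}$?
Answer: $\frac{5102141}{4556} \approx 1119.9$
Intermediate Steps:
$\left(1013 - -107\right) - \frac{579}{4556} = \left(1013 + 107\right) - 579 \cdot \frac{1}{4556} = 1120 - \frac{579}{4556} = \frac{5102141}{4556}$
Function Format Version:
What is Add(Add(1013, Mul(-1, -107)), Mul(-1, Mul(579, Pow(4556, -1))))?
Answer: Rational(5102141, 4556) ≈ 1119.9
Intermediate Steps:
Add(Add(1013, Mul(-1, -107)), Mul(-1, Mul(579, Pow(4556, -1)))) = Add(Add(1013, 107), Mul(-1, Mul(579, Rational(1, 4556)))) = Add(1120, Mul(-1, Rational(579, 4556))) = Add(1120, Rational(-579, 4556)) = Rational(5102141, 4556)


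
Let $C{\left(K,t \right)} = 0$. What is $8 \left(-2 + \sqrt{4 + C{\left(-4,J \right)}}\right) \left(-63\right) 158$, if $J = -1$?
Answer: $0$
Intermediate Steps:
$8 \left(-2 + \sqrt{4 + C{\left(-4,J \right)}}\right) \left(-63\right) 158 = 8 \left(-2 + \sqrt{4 + 0}\right) \left(-63\right) 158 = 8 \left(-2 + \sqrt{4}\right) \left(-63\right) 158 = 8 \left(-2 + 2\right) \left(-63\right) 158 = 8 \cdot 0 \left(-63\right) 158 = 0 \left(-63\right) 158 = 0 \cdot 158 = 0$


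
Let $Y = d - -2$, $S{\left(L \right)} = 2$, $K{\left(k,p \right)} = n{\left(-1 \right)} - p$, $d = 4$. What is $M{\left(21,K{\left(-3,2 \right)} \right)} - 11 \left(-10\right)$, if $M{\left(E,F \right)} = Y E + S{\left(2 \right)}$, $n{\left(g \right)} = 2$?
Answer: $238$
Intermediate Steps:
$K{\left(k,p \right)} = 2 - p$
$Y = 6$ ($Y = 4 - -2 = 4 + 2 = 6$)
$M{\left(E,F \right)} = 2 + 6 E$ ($M{\left(E,F \right)} = 6 E + 2 = 2 + 6 E$)
$M{\left(21,K{\left(-3,2 \right)} \right)} - 11 \left(-10\right) = \left(2 + 6 \cdot 21\right) - 11 \left(-10\right) = \left(2 + 126\right) - -110 = 128 + 110 = 238$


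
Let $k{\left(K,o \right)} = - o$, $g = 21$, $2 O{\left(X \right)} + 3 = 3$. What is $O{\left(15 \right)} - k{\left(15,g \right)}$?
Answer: $21$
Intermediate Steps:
$O{\left(X \right)} = 0$ ($O{\left(X \right)} = - \frac{3}{2} + \frac{1}{2} \cdot 3 = - \frac{3}{2} + \frac{3}{2} = 0$)
$O{\left(15 \right)} - k{\left(15,g \right)} = 0 - \left(-1\right) 21 = 0 - -21 = 0 + 21 = 21$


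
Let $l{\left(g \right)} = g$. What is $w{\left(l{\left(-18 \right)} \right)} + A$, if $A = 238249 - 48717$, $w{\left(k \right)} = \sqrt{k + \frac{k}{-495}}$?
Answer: $189532 + \frac{2 i \sqrt{13585}}{55} \approx 1.8953 \cdot 10^{5} + 4.2383 i$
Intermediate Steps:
$w{\left(k \right)} = \frac{\sqrt{27170} \sqrt{k}}{165}$ ($w{\left(k \right)} = \sqrt{k + k \left(- \frac{1}{495}\right)} = \sqrt{k - \frac{k}{495}} = \sqrt{\frac{494 k}{495}} = \frac{\sqrt{27170} \sqrt{k}}{165}$)
$A = 189532$ ($A = 238249 - 48717 = 189532$)
$w{\left(l{\left(-18 \right)} \right)} + A = \frac{\sqrt{27170} \sqrt{-18}}{165} + 189532 = \frac{\sqrt{27170} \cdot 3 i \sqrt{2}}{165} + 189532 = \frac{2 i \sqrt{13585}}{55} + 189532 = 189532 + \frac{2 i \sqrt{13585}}{55}$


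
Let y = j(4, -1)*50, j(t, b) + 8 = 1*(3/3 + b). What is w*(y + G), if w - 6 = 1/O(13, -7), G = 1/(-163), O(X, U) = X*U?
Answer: -35534545/14833 ≈ -2395.6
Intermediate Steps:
O(X, U) = U*X
G = -1/163 ≈ -0.0061350
j(t, b) = -7 + b (j(t, b) = -8 + 1*(3/3 + b) = -8 + 1*(3*(⅓) + b) = -8 + 1*(1 + b) = -8 + (1 + b) = -7 + b)
y = -400 (y = (-7 - 1)*50 = -8*50 = -400)
w = 545/91 (w = 6 + 1/(-7*13) = 6 + 1/(-91) = 6 - 1/91 = 545/91 ≈ 5.9890)
w*(y + G) = 545*(-400 - 1/163)/91 = (545/91)*(-65201/163) = -35534545/14833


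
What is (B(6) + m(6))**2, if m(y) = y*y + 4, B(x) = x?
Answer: 2116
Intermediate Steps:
m(y) = 4 + y**2 (m(y) = y**2 + 4 = 4 + y**2)
(B(6) + m(6))**2 = (6 + (4 + 6**2))**2 = (6 + (4 + 36))**2 = (6 + 40)**2 = 46**2 = 2116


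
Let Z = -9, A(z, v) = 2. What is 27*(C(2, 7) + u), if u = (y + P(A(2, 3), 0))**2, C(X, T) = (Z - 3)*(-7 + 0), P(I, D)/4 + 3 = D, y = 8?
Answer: 2700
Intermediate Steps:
P(I, D) = -12 + 4*D
C(X, T) = 84 (C(X, T) = (-9 - 3)*(-7 + 0) = -12*(-7) = 84)
u = 16 (u = (8 + (-12 + 4*0))**2 = (8 + (-12 + 0))**2 = (8 - 12)**2 = (-4)**2 = 16)
27*(C(2, 7) + u) = 27*(84 + 16) = 27*100 = 2700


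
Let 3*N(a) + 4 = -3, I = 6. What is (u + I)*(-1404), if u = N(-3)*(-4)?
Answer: -21528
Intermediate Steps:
N(a) = -7/3 (N(a) = -4/3 + (⅓)*(-3) = -4/3 - 1 = -7/3)
u = 28/3 (u = -7/3*(-4) = 28/3 ≈ 9.3333)
(u + I)*(-1404) = (28/3 + 6)*(-1404) = (46/3)*(-1404) = -21528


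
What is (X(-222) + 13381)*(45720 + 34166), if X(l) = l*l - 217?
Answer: 4988720928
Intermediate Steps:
X(l) = -217 + l**2 (X(l) = l**2 - 217 = -217 + l**2)
(X(-222) + 13381)*(45720 + 34166) = ((-217 + (-222)**2) + 13381)*(45720 + 34166) = ((-217 + 49284) + 13381)*79886 = (49067 + 13381)*79886 = 62448*79886 = 4988720928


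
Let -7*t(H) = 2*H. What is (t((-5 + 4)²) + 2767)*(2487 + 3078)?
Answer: 15396765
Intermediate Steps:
t(H) = -2*H/7
(t((-5 + 4)²) + 2767)*(2487 + 3078) = (-2*(-5 + 4)²/7 + 2767)*(2487 + 3078) = (-2/7*(-1)² + 2767)*5565 = (-2/7*1 + 2767)*5565 = (-2/7 + 2767)*5565 = (19367/7)*5565 = 15396765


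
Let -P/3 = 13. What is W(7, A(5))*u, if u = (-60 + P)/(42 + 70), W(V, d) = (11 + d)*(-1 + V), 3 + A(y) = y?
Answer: -3861/56 ≈ -68.946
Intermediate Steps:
P = -39 (P = -3*13 = -39)
A(y) = -3 + y
W(V, d) = (-1 + V)*(11 + d)
u = -99/112 (u = (-60 - 39)/(42 + 70) = -99/112 ≈ -0.88393)
W(7, A(5))*u = (-11 - (-3 + 5) + 11*7 + 7*(-3 + 5))*(-99/112) = (-11 - 1*2 + 77 + 7*2)*(-99/112) = (-11 - 2 + 77 + 14)*(-99/112) = 78*(-99/112) = -3861/56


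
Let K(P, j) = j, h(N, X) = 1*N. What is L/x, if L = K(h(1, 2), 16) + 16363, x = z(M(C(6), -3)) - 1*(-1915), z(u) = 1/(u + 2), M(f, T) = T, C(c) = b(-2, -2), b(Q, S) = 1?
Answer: 1489/174 ≈ 8.5575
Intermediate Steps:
h(N, X) = N
C(c) = 1
z(u) = 1/(2 + u)
x = 1914 (x = 1/(2 - 3) - 1*(-1915) = 1/(-1) + 1915 = -1 + 1915 = 1914)
L = 16379 (L = 16 + 16363 = 16379)
L/x = 16379/1914 = 16379*(1/1914) = 1489/174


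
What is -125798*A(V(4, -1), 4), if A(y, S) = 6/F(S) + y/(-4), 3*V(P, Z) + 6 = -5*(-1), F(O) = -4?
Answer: 1069283/6 ≈ 1.7821e+5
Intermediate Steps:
V(P, Z) = -⅓ (V(P, Z) = -2 + (-5*(-1))/3 = -2 + (⅓)*5 = -2 + 5/3 = -⅓)
A(y, S) = -3/2 - y/4 (A(y, S) = 6/(-4) + y/(-4) = 6*(-¼) + y*(-¼) = -3/2 - y/4)
-125798*A(V(4, -1), 4) = -125798*(-3/2 - ¼*(-⅓)) = -125798*(-3/2 + 1/12) = -125798*(-17/12) = 1069283/6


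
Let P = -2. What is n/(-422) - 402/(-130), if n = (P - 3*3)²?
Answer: 76957/27430 ≈ 2.8056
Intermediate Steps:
n = 121 (n = (-2 - 3*3)² = (-2 - 9)² = (-11)² = 121)
n/(-422) - 402/(-130) = 121/(-422) - 402/(-130) = 121*(-1/422) - 402*(-1/130) = -121/422 + 201/65 = 76957/27430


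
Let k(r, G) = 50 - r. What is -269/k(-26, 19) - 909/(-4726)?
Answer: -601105/179588 ≈ -3.3471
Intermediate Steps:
-269/k(-26, 19) - 909/(-4726) = -269/(50 - 1*(-26)) - 909/(-4726) = -269/(50 + 26) - 909*(-1/4726) = -269/76 + 909/4726 = -601105/179588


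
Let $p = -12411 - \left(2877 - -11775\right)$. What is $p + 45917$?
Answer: $18854$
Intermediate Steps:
$p = -27063$ ($p = -12411 - \left(2877 + 11775\right) = -12411 - 14652 = -27063$)
$p + 45917 = -27063 + 45917 = 18854$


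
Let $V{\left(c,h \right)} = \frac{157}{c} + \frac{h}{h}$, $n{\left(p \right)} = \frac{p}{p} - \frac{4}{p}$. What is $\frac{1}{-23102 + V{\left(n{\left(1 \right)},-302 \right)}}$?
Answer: $- \frac{3}{69460} \approx -4.319 \cdot 10^{-5}$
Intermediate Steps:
$n{\left(p \right)} = 1 - \frac{4}{p}$
$V{\left(c,h \right)} = 1 + \frac{157}{c}$ ($V{\left(c,h \right)} = \frac{157}{c} + 1 = 1 + \frac{157}{c}$)
$\frac{1}{-23102 + V{\left(n{\left(1 \right)},-302 \right)}} = \frac{1}{-23102 + \frac{157 + \frac{-4 + 1}{1}}{1^{-1} \left(-4 + 1\right)}} = \frac{1}{-23102 + \frac{157 + 1 \left(-3\right)}{1 \left(-3\right)}} = \frac{1}{-23102 + \frac{157 - 3}{-3}} = \frac{1}{-23102 - \frac{154}{3}} = \frac{1}{- \frac{69460}{3}} = - \frac{3}{69460}$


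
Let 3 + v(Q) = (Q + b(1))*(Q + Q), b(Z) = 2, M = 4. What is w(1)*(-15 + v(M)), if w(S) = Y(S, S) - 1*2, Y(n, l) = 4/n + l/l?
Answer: 90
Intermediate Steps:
Y(n, l) = 1 + 4/n (Y(n, l) = 4/n + 1 = 1 + 4/n)
w(S) = -2 + (4 + S)/S (w(S) = (4 + S)/S - 1*2 = (4 + S)/S - 2 = -2 + (4 + S)/S)
v(Q) = -3 + 2*Q*(2 + Q) (v(Q) = -3 + (Q + 2)*(Q + Q) = -3 + (2 + Q)*(2*Q) = -3 + 2*Q*(2 + Q))
w(1)*(-15 + v(M)) = ((4 - 1*1)/1)*(-15 + (-3 + 2*4**2 + 4*4)) = (1*(4 - 1))*(-15 + (-3 + 2*16 + 16)) = (1*3)*(-15 + (-3 + 32 + 16)) = 3*(-15 + 45) = 3*30 = 90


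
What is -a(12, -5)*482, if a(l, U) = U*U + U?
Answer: -9640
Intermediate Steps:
a(l, U) = U + U² (a(l, U) = U² + U = U + U²)
-a(12, -5)*482 = -(-5)*(1 - 5)*482 = -(-5)*(-4)*482 = -1*20*482 = -20*482 = -9640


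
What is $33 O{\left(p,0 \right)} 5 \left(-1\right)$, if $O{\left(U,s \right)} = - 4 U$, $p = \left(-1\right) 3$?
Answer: $-1980$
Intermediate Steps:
$p = -3$
$33 O{\left(p,0 \right)} 5 \left(-1\right) = 33 \left(\left(-4\right) \left(-3\right)\right) 5 \left(-1\right) = 33 \cdot 12 \left(-5\right) = 396 \left(-5\right) = -1980$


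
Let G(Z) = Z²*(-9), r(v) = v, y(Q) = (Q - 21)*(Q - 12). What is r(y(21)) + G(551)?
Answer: -2732409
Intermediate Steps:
y(Q) = (-21 + Q)*(-12 + Q)
G(Z) = -9*Z²
r(y(21)) + G(551) = (252 + 21² - 33*21) - 9*551² = (252 + 441 - 693) - 9*303601 = 0 - 2732409 = -2732409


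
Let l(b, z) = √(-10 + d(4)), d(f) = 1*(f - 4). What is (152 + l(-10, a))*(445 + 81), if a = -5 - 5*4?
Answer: 79952 + 526*I*√10 ≈ 79952.0 + 1663.4*I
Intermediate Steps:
d(f) = -4 + f (d(f) = 1*(-4 + f) = -4 + f)
a = -25 (a = -5 - 20 = -25)
l(b, z) = I*√10 (l(b, z) = √(-10 + (-4 + 4)) = √(-10 + 0) = √(-10) = I*√10)
(152 + l(-10, a))*(445 + 81) = (152 + I*√10)*(445 + 81) = (152 + I*√10)*526 = 79952 + 526*I*√10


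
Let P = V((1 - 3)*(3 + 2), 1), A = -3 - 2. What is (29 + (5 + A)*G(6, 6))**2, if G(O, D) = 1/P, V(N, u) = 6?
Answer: 841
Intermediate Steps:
A = -5
P = 6
G(O, D) = 1/6
(29 + (5 + A)*G(6, 6))**2 = (29 + (5 - 5)*(1/6))**2 = (29 + 0*(1/6))**2 = (29 + 0)**2 = 29**2 = 841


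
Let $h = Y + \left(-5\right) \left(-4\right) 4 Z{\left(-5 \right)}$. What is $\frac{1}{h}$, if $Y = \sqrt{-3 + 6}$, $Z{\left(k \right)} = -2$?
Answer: $- \frac{160}{25597} - \frac{\sqrt{3}}{25597} \approx -0.0063184$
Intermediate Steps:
$Y = \sqrt{3} \approx 1.732$
$h = -160 + \sqrt{3}$ ($h = \sqrt{3} + \left(-5\right) \left(-4\right) 4 \left(-2\right) = \sqrt{3} + 20 \cdot 4 \left(-2\right) = \sqrt{3} + 80 \left(-2\right) = \sqrt{3} - 160 = -160 + \sqrt{3} \approx -158.27$)
$\frac{1}{h} = \frac{1}{-160 + \sqrt{3}}$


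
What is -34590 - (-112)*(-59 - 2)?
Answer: -41422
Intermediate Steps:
-34590 - (-112)*(-59 - 2) = -34590 - (-112)*(-61) = -34590 - 1*6832 = -34590 - 6832 = -41422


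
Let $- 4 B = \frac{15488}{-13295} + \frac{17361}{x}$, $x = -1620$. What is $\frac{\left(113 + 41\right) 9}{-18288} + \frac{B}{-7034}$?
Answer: $- \frac{43445608171}{570079814880} \approx -0.07621$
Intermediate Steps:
$B = \frac{1895593}{638160}$ ($B = - \frac{\frac{15488}{-13295} + \frac{17361}{-1620}}{4} = - \frac{15488 \left(- \frac{1}{13295}\right) + 17361 \left(- \frac{1}{1620}\right)}{4} = - \frac{- \frac{15488}{13295} - \frac{643}{60}}{4} = \left(- \frac{1}{4}\right) \left(- \frac{1895593}{159540}\right) = \frac{1895593}{638160} \approx 2.9704$)
$\frac{\left(113 + 41\right) 9}{-18288} + \frac{B}{-7034} = \frac{\left(113 + 41\right) 9}{-18288} + \frac{1895593}{638160 \left(-7034\right)} = 154 \cdot 9 \left(- \frac{1}{18288}\right) + \frac{1895593}{638160} \left(- \frac{1}{7034}\right) = 1386 \left(- \frac{1}{18288}\right) - \frac{1895593}{4488817440} = - \frac{77}{1016} - \frac{1895593}{4488817440} = - \frac{43445608171}{570079814880}$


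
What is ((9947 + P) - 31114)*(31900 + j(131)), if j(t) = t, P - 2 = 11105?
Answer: -322231860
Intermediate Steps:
P = 11107 (P = 2 + 11105 = 11107)
((9947 + P) - 31114)*(31900 + j(131)) = ((9947 + 11107) - 31114)*(31900 + 131) = (21054 - 31114)*32031 = -10060*32031 = -322231860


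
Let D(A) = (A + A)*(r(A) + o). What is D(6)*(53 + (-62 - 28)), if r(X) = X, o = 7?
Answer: -5772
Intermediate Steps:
D(A) = 2*A*(7 + A) (D(A) = (A + A)*(A + 7) = (2*A)*(7 + A) = 2*A*(7 + A))
D(6)*(53 + (-62 - 28)) = (2*6*(7 + 6))*(53 + (-62 - 28)) = (2*6*13)*(53 - 90) = 156*(-37) = -5772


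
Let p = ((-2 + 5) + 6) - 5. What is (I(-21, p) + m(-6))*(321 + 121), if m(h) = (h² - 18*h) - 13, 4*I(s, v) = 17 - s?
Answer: 62101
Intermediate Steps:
p = 4 (p = (3 + 6) - 5 = 9 - 5 = 4)
I(s, v) = 17/4 - s/4 (I(s, v) = (17 - s)/4 = 17/4 - s/4)
m(h) = -13 + h² - 18*h
(I(-21, p) + m(-6))*(321 + 121) = ((17/4 - ¼*(-21)) + (-13 + (-6)² - 18*(-6)))*(321 + 121) = ((17/4 + 21/4) + (-13 + 36 + 108))*442 = (19/2 + 131)*442 = (281/2)*442 = 62101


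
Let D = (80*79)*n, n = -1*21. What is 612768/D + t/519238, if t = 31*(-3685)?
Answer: -6944452083/1435693070 ≈ -4.8370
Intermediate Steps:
n = -21
t = -114235
D = -132720 (D = (80*79)*(-21) = 6320*(-21) = -132720)
612768/D + t/519238 = 612768/(-132720) - 114235/519238 = 612768*(-1/132720) - 114235*1/519238 = -12766/2765 - 114235/519238 = -6944452083/1435693070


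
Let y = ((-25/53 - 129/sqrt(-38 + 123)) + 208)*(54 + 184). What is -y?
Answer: -2617762/53 + 1806*sqrt(85)/5 ≈ -46062.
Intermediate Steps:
y = 2617762/53 - 1806*sqrt(85)/5 (y = ((-25*1/53 - 129*sqrt(85)/85) + 208)*238 = ((-25/53 - 129*sqrt(85)/85) + 208)*238 = (10999/53 - 129*sqrt(85)/85)*238 = 2617762/53 - 1806*sqrt(85)/5 ≈ 46062.)
-y = -(2617762/53 - 1806*sqrt(85)/5) = -2617762/53 + 1806*sqrt(85)/5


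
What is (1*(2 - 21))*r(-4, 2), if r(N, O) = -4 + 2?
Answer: 38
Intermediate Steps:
r(N, O) = -2
(1*(2 - 21))*r(-4, 2) = (1*(2 - 21))*(-2) = (1*(-19))*(-2) = -19*(-2) = 38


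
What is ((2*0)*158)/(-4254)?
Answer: 0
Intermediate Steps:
((2*0)*158)/(-4254) = (0*158)*(-1/4254) = 0*(-1/4254) = 0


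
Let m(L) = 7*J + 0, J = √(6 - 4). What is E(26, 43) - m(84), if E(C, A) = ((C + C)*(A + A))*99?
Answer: 442728 - 7*√2 ≈ 4.4272e+5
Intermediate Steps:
E(C, A) = 396*A*C (E(C, A) = ((2*C)*(2*A))*99 = (4*A*C)*99 = 396*A*C)
J = √2 ≈ 1.4142
m(L) = 7*√2 (m(L) = 7*√2 + 0 = 7*√2)
E(26, 43) - m(84) = 396*43*26 - 7*√2 = 442728 - 7*√2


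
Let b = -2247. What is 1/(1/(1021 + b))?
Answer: -1226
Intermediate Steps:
1/(1/(1021 + b)) = 1/(1/(1021 - 2247)) = 1/(1/(-1226)) = 1/(-1/1226) = -1226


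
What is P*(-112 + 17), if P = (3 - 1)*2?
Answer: -380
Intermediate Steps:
P = 4 (P = 2*2 = 4)
P*(-112 + 17) = 4*(-112 + 17) = 4*(-95) = -380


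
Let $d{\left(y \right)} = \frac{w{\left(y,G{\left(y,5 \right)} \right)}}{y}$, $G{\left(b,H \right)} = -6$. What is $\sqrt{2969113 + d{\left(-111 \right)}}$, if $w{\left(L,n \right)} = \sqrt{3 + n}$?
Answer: $\frac{\sqrt{36582441273 - 111 i \sqrt{3}}}{111} \approx 1723.1 - 4.5279 \cdot 10^{-6} i$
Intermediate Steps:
$d{\left(y \right)} = \frac{i \sqrt{3}}{y}$ ($d{\left(y \right)} = \frac{\sqrt{3 - 6}}{y} = \frac{\sqrt{-3}}{y} = \frac{i \sqrt{3}}{y}$)
$\sqrt{2969113 + d{\left(-111 \right)}} = \sqrt{2969113 + \frac{i \sqrt{3}}{-111}} = \sqrt{2969113 + i \sqrt{3} \left(- \frac{1}{111}\right)} = \sqrt{2969113 - \frac{i \sqrt{3}}{111}}$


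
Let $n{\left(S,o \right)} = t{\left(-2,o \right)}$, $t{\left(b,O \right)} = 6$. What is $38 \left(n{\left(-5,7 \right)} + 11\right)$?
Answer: $646$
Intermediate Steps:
$n{\left(S,o \right)} = 6$
$38 \left(n{\left(-5,7 \right)} + 11\right) = 38 \left(6 + 11\right) = 38 \cdot 17 = 646$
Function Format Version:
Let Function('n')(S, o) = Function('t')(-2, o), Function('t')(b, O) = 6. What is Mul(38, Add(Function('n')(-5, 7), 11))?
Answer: 646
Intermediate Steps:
Function('n')(S, o) = 6
Mul(38, Add(Function('n')(-5, 7), 11)) = Mul(38, Add(6, 11)) = Mul(38, 17) = 646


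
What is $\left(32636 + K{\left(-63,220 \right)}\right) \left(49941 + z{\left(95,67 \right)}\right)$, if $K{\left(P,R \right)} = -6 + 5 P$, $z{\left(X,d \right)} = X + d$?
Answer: $1619078445$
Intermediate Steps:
$\left(32636 + K{\left(-63,220 \right)}\right) \left(49941 + z{\left(95,67 \right)}\right) = \left(32636 + \left(-6 + 5 \left(-63\right)\right)\right) \left(49941 + \left(95 + 67\right)\right) = \left(32636 - 321\right) \left(49941 + 162\right) = \left(32636 - 321\right) 50103 = 32315 \cdot 50103 = 1619078445$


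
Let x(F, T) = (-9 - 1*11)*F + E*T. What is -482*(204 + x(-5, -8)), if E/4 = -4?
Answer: -208224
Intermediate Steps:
E = -16 (E = 4*(-4) = -16)
x(F, T) = -20*F - 16*T (x(F, T) = (-9 - 1*11)*F - 16*T = (-9 - 11)*F - 16*T = -20*F - 16*T)
-482*(204 + x(-5, -8)) = -482*(204 + (-20*(-5) - 16*(-8))) = -482*(204 + (100 + 128)) = -482*(204 + 228) = -482*432 = -208224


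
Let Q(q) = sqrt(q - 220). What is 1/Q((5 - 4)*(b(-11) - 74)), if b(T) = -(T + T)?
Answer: -I*sqrt(17)/68 ≈ -0.060634*I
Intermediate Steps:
b(T) = -2*T
Q(q) = sqrt(-220 + q)
1/Q((5 - 4)*(b(-11) - 74)) = 1/(sqrt(-220 + (5 - 4)*(-2*(-11) - 74))) = 1/(sqrt(-220 + 1*(22 - 74))) = 1/(sqrt(-220 + 1*(-52))) = 1/(sqrt(-220 - 52)) = 1/(sqrt(-272)) = 1/(4*I*sqrt(17)) = -I*sqrt(17)/68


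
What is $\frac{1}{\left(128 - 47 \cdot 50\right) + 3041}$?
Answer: $\frac{1}{819} \approx 0.001221$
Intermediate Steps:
$\frac{1}{\left(128 - 47 \cdot 50\right) + 3041} = \frac{1}{\left(128 - 2350\right) + 3041} = \frac{1}{-2222 + 3041} = \frac{1}{819}$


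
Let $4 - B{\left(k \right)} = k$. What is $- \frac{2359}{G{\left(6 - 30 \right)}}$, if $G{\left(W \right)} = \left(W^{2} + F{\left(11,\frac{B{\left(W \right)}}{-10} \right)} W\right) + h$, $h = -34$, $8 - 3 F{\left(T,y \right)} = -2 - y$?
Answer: $- \frac{1685}{346} \approx -4.8699$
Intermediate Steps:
$B{\left(k \right)} = 4 - k$
$F{\left(T,y \right)} = \frac{10}{3} + \frac{y}{3}$ ($F{\left(T,y \right)} = \frac{8}{3} - \frac{-2 - y}{3} = \frac{8}{3} + \left(\frac{2}{3} + \frac{y}{3}\right) = \frac{10}{3} + \frac{y}{3}$)
$G{\left(W \right)} = -34 + W^{2} + W \left(\frac{16}{5} + \frac{W}{30}\right)$ ($G{\left(W \right)} = \left(W^{2} + \left(\frac{10}{3} + \frac{\left(4 - W\right) \frac{1}{-10}}{3}\right) W\right) - 34 = \left(W^{2} + \left(\frac{10}{3} + \frac{\left(4 - W\right) \left(- \frac{1}{10}\right)}{3}\right) W\right) - 34 = \left(W^{2} + \left(\frac{10}{3} + \frac{- \frac{2}{5} + \frac{W}{10}}{3}\right) W\right) - 34 = \left(W^{2} + \left(\frac{10}{3} + \left(- \frac{2}{15} + \frac{W}{30}\right)\right) W\right) - 34 = \left(W^{2} + \left(\frac{16}{5} + \frac{W}{30}\right) W\right) - 34 = \left(W^{2} + W \left(\frac{16}{5} + \frac{W}{30}\right)\right) - 34 = -34 + W^{2} + W \left(\frac{16}{5} + \frac{W}{30}\right)$)
$- \frac{2359}{G{\left(6 - 30 \right)}} = - \frac{2359}{-34 + \frac{16 \left(6 - 30\right)}{5} + \frac{31 \left(6 - 30\right)^{2}}{30}} = - \frac{2359}{-34 + \frac{16}{5} \left(-24\right) + \frac{31 \left(-24\right)^{2}}{30}} = - \frac{2359}{-34 - \frac{384}{5} + \frac{31}{30} \cdot 576} = - \frac{2359}{-34 - \frac{384}{5} + \frac{2976}{5}} = - \frac{2359}{\frac{2422}{5}} = \left(-2359\right) \frac{5}{2422} = - \frac{1685}{346}$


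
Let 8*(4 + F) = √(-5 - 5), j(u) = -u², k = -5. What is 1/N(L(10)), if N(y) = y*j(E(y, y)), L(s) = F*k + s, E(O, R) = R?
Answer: -512/(125*(48 - I*√10)³) ≈ -3.6083e-5 - 7.2151e-6*I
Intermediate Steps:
F = -4 + I*√10/8 (F = -4 + √(-5 - 5)/8 = -4 + √(-10)/8 = -4 + (I*√10)/8 = -4 + I*√10/8 ≈ -4.0 + 0.39528*I)
L(s) = 20 + s - 5*I*√10/8 (L(s) = (-4 + I*√10/8)*(-5) + s = (20 - 5*I*√10/8) + s = 20 + s - 5*I*√10/8)
N(y) = -y³ (N(y) = y*(-y²) = -y³)
1/N(L(10)) = 1/(-(20 + 10 - 5*I*√10/8)³) = 1/(-(30 - 5*I*√10/8)³) = -1/(30 - 5*I*√10/8)³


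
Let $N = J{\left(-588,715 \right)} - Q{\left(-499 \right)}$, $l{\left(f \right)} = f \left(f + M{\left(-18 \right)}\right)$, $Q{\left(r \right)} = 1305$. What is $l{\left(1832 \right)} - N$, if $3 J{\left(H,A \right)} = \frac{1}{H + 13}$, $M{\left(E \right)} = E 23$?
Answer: $\frac{4483414726}{1725} \approx 2.5991 \cdot 10^{6}$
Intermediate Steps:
$M{\left(E \right)} = 23 E$
$l{\left(f \right)} = f \left(-414 + f\right)$ ($l{\left(f \right)} = f \left(f + 23 \left(-18\right)\right) = f \left(f - 414\right) = f \left(-414 + f\right)$)
$J{\left(H,A \right)} = \frac{1}{3 \left(13 + H\right)}$ ($J{\left(H,A \right)} = \frac{1}{3 \left(H + 13\right)} = \frac{1}{3 \left(13 + H\right)}$)
$N = - \frac{2251126}{1725}$ ($N = \frac{1}{3 \left(13 - 588\right)} - 1305 = \frac{1}{3 \left(-575\right)} - 1305 = \frac{1}{3} \left(- \frac{1}{575}\right) - 1305 = - \frac{1}{1725} - 1305 = - \frac{2251126}{1725} \approx -1305.0$)
$l{\left(1832 \right)} - N = 1832 \left(-414 + 1832\right) - - \frac{2251126}{1725} = 1832 \cdot 1418 + \frac{2251126}{1725} = 2597776 + \frac{2251126}{1725} = \frac{4483414726}{1725}$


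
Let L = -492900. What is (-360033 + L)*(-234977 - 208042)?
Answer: 377865524727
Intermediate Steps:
(-360033 + L)*(-234977 - 208042) = (-360033 - 492900)*(-234977 - 208042) = -852933*(-443019) = 377865524727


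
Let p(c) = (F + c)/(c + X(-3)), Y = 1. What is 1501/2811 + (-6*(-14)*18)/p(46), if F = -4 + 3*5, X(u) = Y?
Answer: 66615487/53409 ≈ 1247.3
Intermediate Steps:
X(u) = 1
F = 11 (F = -4 + 15 = 11)
p(c) = (11 + c)/(1 + c) (p(c) = (11 + c)/(c + 1) = (11 + c)/(1 + c))
1501/2811 + (-6*(-14)*18)/p(46) = 1501/2811 + (-6*(-14)*18)/(((11 + 46)/(1 + 46))) = 1501*(1/2811) + (84*18)/((57/47)) = 1501/2811 + 1512/(((1/47)*57)) = 1501/2811 + 1512/(57/47) = 1501/2811 + 1512*(47/57) = 1501/2811 + 23688/19 = 66615487/53409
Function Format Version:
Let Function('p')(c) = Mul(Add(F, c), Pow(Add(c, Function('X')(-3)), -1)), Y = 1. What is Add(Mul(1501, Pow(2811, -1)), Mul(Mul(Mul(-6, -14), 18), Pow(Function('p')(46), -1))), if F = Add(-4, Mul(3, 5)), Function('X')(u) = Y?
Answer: Rational(66615487, 53409) ≈ 1247.3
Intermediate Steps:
Function('X')(u) = 1
F = 11 (F = Add(-4, 15) = 11)
Function('p')(c) = Mul(Pow(Add(1, c), -1), Add(11, c)) (Function('p')(c) = Mul(Add(11, c), Pow(Add(c, 1), -1)) = Mul(Add(11, c), Pow(Add(1, c), -1)) = Mul(Pow(Add(1, c), -1), Add(11, c)))
Add(Mul(1501, Pow(2811, -1)), Mul(Mul(Mul(-6, -14), 18), Pow(Function('p')(46), -1))) = Add(Mul(1501, Pow(2811, -1)), Mul(Mul(Mul(-6, -14), 18), Pow(Mul(Pow(Add(1, 46), -1), Add(11, 46)), -1))) = Add(Mul(1501, Rational(1, 2811)), Mul(Mul(84, 18), Pow(Mul(Pow(47, -1), 57), -1))) = Add(Rational(1501, 2811), Mul(1512, Pow(Mul(Rational(1, 47), 57), -1))) = Add(Rational(1501, 2811), Mul(1512, Pow(Rational(57, 47), -1))) = Add(Rational(1501, 2811), Mul(1512, Rational(47, 57))) = Add(Rational(1501, 2811), Rational(23688, 19)) = Rational(66615487, 53409)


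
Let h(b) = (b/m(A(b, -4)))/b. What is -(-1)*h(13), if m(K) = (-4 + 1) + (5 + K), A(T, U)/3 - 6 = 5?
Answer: 1/35 ≈ 0.028571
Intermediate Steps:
A(T, U) = 33 (A(T, U) = 18 + 3*5 = 18 + 15 = 33)
m(K) = 2 + K (m(K) = -3 + (5 + K) = 2 + K)
h(b) = 1/35 (h(b) = (b/(2 + 33))/b = (b/35)/b = 1/35)
-(-1)*h(13) = -(-1)/35 = -1*(-1/35) = 1/35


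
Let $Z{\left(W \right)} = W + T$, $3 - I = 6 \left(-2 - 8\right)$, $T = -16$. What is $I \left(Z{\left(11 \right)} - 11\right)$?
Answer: $-1008$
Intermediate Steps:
$I = 63$ ($I = 3 - 6 \left(-2 - 8\right) = 3 - 6 \left(-10\right) = 3 - -60 = 3 + 60 = 63$)
$Z{\left(W \right)} = -16 + W$ ($Z{\left(W \right)} = W - 16 = -16 + W$)
$I \left(Z{\left(11 \right)} - 11\right) = 63 \left(\left(-16 + 11\right) - 11\right) = 63 \left(-5 - 11\right) = 63 \left(-16\right) = -1008$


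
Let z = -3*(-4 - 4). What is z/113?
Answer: 24/113 ≈ 0.21239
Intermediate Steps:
z = 24 (z = -3*(-8) = 24)
z/113 = 24/113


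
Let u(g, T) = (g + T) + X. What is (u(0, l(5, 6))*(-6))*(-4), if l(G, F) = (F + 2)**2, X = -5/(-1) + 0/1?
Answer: 1656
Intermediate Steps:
X = 5 (X = -5*(-1) + 0*1 = 5 + 0 = 5)
l(G, F) = (2 + F)**2
u(g, T) = 5 + T + g (u(g, T) = (g + T) + 5 = (T + g) + 5 = 5 + T + g)
(u(0, l(5, 6))*(-6))*(-4) = ((5 + (2 + 6)**2 + 0)*(-6))*(-4) = ((5 + 8**2 + 0)*(-6))*(-4) = ((5 + 64 + 0)*(-6))*(-4) = (69*(-6))*(-4) = -414*(-4) = 1656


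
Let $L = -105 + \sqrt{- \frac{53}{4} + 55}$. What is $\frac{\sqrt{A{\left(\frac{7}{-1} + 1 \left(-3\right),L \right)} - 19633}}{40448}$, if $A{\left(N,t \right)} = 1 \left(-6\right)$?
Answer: $\frac{i \sqrt{19639}}{40448} \approx 0.0034647 i$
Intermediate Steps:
$L = -105 + \frac{\sqrt{167}}{2}$ ($L = -105 + \sqrt{\left(-53\right) \frac{1}{4} + 55} = -105 + \sqrt{- \frac{53}{4} + 55} = -105 + \sqrt{\frac{167}{4}} = -105 + \frac{\sqrt{167}}{2} \approx -98.539$)
$A{\left(N,t \right)} = -6$
$\frac{\sqrt{A{\left(\frac{7}{-1} + 1 \left(-3\right),L \right)} - 19633}}{40448} = \frac{\sqrt{-6 - 19633}}{40448} = \sqrt{-19639} \cdot \frac{1}{40448} = i \sqrt{19639} \cdot \frac{1}{40448} = \frac{i \sqrt{19639}}{40448}$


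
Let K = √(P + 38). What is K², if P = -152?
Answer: -114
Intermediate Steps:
K = I*√114 (K = √(-152 + 38) = √(-114) = I*√114 ≈ 10.677*I)
K² = (I*√114)² = -114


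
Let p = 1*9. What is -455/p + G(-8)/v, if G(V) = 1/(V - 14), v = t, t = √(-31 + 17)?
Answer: -455/9 + I*√14/308 ≈ -50.556 + 0.012148*I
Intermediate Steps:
t = I*√14 (t = √(-14) = I*√14 ≈ 3.7417*I)
v = I*√14 ≈ 3.7417*I
G(V) = 1/(-14 + V)
p = 9
-455/p + G(-8)/v = -455/9 + 1/((-14 - 8)*((I*√14))) = -455*⅑ + (-I*√14/14)/(-22) = -455/9 - (-1)*I*√14/308 = -455/9 + I*√14/308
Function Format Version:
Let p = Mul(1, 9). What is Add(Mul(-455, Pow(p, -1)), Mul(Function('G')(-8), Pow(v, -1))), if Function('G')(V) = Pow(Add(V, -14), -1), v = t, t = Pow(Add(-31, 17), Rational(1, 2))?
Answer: Add(Rational(-455, 9), Mul(Rational(1, 308), I, Pow(14, Rational(1, 2)))) ≈ Add(-50.556, Mul(0.012148, I))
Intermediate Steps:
t = Mul(I, Pow(14, Rational(1, 2))) (t = Pow(-14, Rational(1, 2)) = Mul(I, Pow(14, Rational(1, 2))) ≈ Mul(3.7417, I))
v = Mul(I, Pow(14, Rational(1, 2))) ≈ Mul(3.7417, I)
Function('G')(V) = Pow(Add(-14, V), -1)
p = 9
Add(Mul(-455, Pow(p, -1)), Mul(Function('G')(-8), Pow(v, -1))) = Add(Mul(-455, Pow(9, -1)), Mul(Pow(Add(-14, -8), -1), Pow(Mul(I, Pow(14, Rational(1, 2))), -1))) = Add(Mul(-455, Rational(1, 9)), Mul(Pow(-22, -1), Mul(Rational(-1, 14), I, Pow(14, Rational(1, 2))))) = Add(Rational(-455, 9), Mul(Rational(-1, 22), Mul(Rational(-1, 14), I, Pow(14, Rational(1, 2))))) = Add(Rational(-455, 9), Mul(Rational(1, 308), I, Pow(14, Rational(1, 2))))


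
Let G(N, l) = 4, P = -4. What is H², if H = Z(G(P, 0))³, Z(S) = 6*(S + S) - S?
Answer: 7256313856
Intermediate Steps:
Z(S) = 11*S (Z(S) = 6*(2*S) - S = 12*S - S = 11*S)
H = 85184 (H = (11*4)³ = 44³ = 85184)
H² = 85184² = 7256313856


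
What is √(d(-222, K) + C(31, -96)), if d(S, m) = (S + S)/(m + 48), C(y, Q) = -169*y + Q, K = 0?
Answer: I*√21377/2 ≈ 73.104*I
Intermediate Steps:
C(y, Q) = Q - 169*y
d(S, m) = 2*S/(48 + m) (d(S, m) = (2*S)/(48 + m) = 2*S/(48 + m))
√(d(-222, K) + C(31, -96)) = √(2*(-222)/(48 + 0) + (-96 - 169*31)) = √(2*(-222)/48 + (-96 - 5239)) = √(2*(-222)*(1/48) - 5335) = √(-37/4 - 5335) = √(-21377/4) = I*√21377/2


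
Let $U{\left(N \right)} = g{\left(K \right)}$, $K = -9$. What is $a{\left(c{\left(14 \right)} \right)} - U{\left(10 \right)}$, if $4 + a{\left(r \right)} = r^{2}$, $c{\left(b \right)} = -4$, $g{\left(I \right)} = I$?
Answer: $21$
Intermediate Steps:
$U{\left(N \right)} = -9$
$a{\left(r \right)} = -4 + r^{2}$
$a{\left(c{\left(14 \right)} \right)} - U{\left(10 \right)} = \left(-4 + \left(-4\right)^{2}\right) - -9 = \left(-4 + 16\right) + 9 = 12 + 9 = 21$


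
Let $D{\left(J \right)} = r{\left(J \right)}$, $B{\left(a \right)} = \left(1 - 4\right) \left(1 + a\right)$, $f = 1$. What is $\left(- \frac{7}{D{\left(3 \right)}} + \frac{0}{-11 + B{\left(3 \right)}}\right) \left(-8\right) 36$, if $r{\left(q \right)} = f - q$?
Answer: $-1008$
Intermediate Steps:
$r{\left(q \right)} = 1 - q$
$B{\left(a \right)} = -3 - 3 a$ ($B{\left(a \right)} = - 3 \left(1 + a\right) = -3 - 3 a$)
$D{\left(J \right)} = 1 - J$
$\left(- \frac{7}{D{\left(3 \right)}} + \frac{0}{-11 + B{\left(3 \right)}}\right) \left(-8\right) 36 = \left(- \frac{7}{1 - 3} + \frac{0}{-11 - 12}\right) \left(-8\right) 36 = \left(- \frac{7}{-2} + \frac{0}{-11 - 12}\right) \left(-8\right) 36 = \left(\left(-7\right) \left(- \frac{1}{2}\right) + \frac{0}{-23}\right) \left(-8\right) 36 = \left(\frac{7}{2} + 0 \left(- \frac{1}{23}\right)\right) \left(-8\right) 36 = \left(\frac{7}{2} + 0\right) \left(-8\right) 36 = \frac{7}{2} \left(-8\right) 36 = \left(-28\right) 36 = -1008$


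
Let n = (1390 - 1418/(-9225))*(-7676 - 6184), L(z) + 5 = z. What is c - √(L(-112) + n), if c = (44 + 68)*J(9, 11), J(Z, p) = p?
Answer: 1232 - I*√809722884445/205 ≈ 1232.0 - 4389.5*I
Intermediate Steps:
L(z) = -5 + z
n = -3949843744/205 (n = (1390 - 1418*(-1/9225))*(-13860) = (1390 + 1418/9225)*(-13860) = (12824168/9225)*(-13860) = -3949843744/205 ≈ -1.9268e+7)
c = 1232 (c = (44 + 68)*11 = 112*11 = 1232)
c - √(L(-112) + n) = 1232 - √((-5 - 112) - 3949843744/205) = 1232 - √(-117 - 3949843744/205) = 1232 - √(-3949867729/205) = 1232 - I*√809722884445/205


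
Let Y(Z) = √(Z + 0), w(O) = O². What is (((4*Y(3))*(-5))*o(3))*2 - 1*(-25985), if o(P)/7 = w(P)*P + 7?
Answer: 25985 - 9520*√3 ≈ 9495.9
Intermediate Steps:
Y(Z) = √Z
o(P) = 49 + 7*P³ (o(P) = 7*(P²*P + 7) = 7*(P³ + 7) = 7*(7 + P³) = 49 + 7*P³)
(((4*Y(3))*(-5))*o(3))*2 - 1*(-25985) = (((4*√3)*(-5))*(49 + 7*3³))*2 - 1*(-25985) = ((-20*√3)*(49 + 7*27))*2 + 25985 = ((-20*√3)*(49 + 189))*2 + 25985 = (-20*√3*238)*2 + 25985 = -4760*√3*2 + 25985 = -9520*√3 + 25985 = 25985 - 9520*√3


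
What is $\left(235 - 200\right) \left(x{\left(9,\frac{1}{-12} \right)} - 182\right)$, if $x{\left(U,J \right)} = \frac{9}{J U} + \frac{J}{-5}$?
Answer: $- \frac{81473}{12} \approx -6789.4$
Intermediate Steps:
$x{\left(U,J \right)} = - \frac{J}{5} + \frac{9}{J U}$ ($x{\left(U,J \right)} = 9 \frac{1}{J U} + J \left(- \frac{1}{5}\right) = \frac{9}{J U} - \frac{J}{5} = - \frac{J}{5} + \frac{9}{J U}$)
$\left(235 - 200\right) \left(x{\left(9,\frac{1}{-12} \right)} - 182\right) = \left(235 - 200\right) \left(\left(- \frac{1}{5 \left(-12\right)} + \frac{9}{\frac{1}{-12} \cdot 9}\right) - 182\right) = 35 \left(\left(\left(- \frac{1}{5}\right) \left(- \frac{1}{12}\right) + 9 \frac{1}{- \frac{1}{12}} \cdot \frac{1}{9}\right) - 182\right) = 35 \left(\left(\frac{1}{60} + 9 \left(-12\right) \frac{1}{9}\right) - 182\right) = 35 \left(\left(\frac{1}{60} - 12\right) - 182\right) = 35 \left(- \frac{719}{60} - 182\right) = 35 \left(- \frac{11639}{60}\right) = - \frac{81473}{12}$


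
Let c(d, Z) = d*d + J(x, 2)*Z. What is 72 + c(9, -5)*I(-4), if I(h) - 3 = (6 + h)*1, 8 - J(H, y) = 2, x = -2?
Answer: 327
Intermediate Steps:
J(H, y) = 6 (J(H, y) = 8 - 1*2 = 8 - 2 = 6)
I(h) = 9 + h (I(h) = 3 + (6 + h)*1 = 3 + (6 + h) = 9 + h)
c(d, Z) = d² + 6*Z (c(d, Z) = d*d + 6*Z = d² + 6*Z)
72 + c(9, -5)*I(-4) = 72 + (9² + 6*(-5))*(9 - 4) = 72 + (81 - 30)*5 = 72 + 51*5 = 72 + 255 = 327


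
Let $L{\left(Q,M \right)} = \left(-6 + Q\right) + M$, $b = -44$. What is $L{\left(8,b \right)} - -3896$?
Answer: $3854$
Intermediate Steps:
$L{\left(Q,M \right)} = -6 + M + Q$
$L{\left(8,b \right)} - -3896 = \left(-6 - 44 + 8\right) - -3896 = -42 + 3896 = 3854$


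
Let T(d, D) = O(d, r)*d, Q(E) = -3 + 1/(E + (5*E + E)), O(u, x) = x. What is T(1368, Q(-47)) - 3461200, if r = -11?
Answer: -3476248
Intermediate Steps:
Q(E) = -3 + 1/(7*E) (Q(E) = -3 + 1/(E + 6*E) = -3 + 1/(7*E))
T(d, D) = -11*d
T(1368, Q(-47)) - 3461200 = -11*1368 - 3461200 = -15048 - 3461200 = -3476248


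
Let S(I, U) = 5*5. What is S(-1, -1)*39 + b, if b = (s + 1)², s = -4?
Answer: 984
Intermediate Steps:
S(I, U) = 25
b = 9 (b = (-4 + 1)² = (-3)² = 9)
S(-1, -1)*39 + b = 25*39 + 9 = 975 + 9 = 984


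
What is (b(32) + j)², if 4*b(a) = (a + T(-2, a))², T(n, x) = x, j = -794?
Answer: 52900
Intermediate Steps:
b(a) = a² (b(a) = (a + a)²/4 = (2*a)²/4 = (4*a²)/4 = a²)
(b(32) + j)² = (32² - 794)² = (1024 - 794)² = 230² = 52900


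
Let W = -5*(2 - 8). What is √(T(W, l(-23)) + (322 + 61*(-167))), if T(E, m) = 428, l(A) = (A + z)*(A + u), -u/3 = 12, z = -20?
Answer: I*√9437 ≈ 97.144*I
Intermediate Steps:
u = -36 (u = -3*12 = -36)
l(A) = (-36 + A)*(-20 + A) (l(A) = (A - 20)*(A - 36) = (-20 + A)*(-36 + A) = (-36 + A)*(-20 + A))
W = 30 (W = -5*(-6) = 30)
√(T(W, l(-23)) + (322 + 61*(-167))) = √(428 + (322 + 61*(-167))) = √(428 + (322 - 10187)) = √(428 - 9865) = √(-9437) = I*√9437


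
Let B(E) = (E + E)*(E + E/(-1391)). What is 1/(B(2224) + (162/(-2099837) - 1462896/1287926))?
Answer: 1880934311637121/18593485553131339656718 ≈ 1.0116e-7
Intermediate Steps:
B(E) = 2780*E²/1391 (B(E) = (2*E)*(E + E*(-1/1391)) = (2*E)*(E - E/1391) = (2*E)*(1390*E/1391) = 2780*E²/1391)
1/(B(2224) + (162/(-2099837) - 1462896/1287926)) = 1/((2780/1391)*2224² + (162/(-2099837) - 1462896/1287926)) = 1/((2780/1391)*4946176 + (162*(-1/2099837) - 1462896*1/1287926)) = 1/(13750369280/1391 + (-162/2099837 - 731448/643963)) = 1/(13750369280/1391 - 1536025895982/1352217334031) = 1/(18593485553131339656718/1880934311637121) = 1880934311637121/18593485553131339656718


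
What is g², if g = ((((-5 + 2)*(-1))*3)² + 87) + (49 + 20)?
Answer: 56169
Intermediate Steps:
g = 237 (g = ((-3*(-1)*3)² + 87) + 69 = ((3*3)² + 87) + 69 = (9² + 87) + 69 = (81 + 87) + 69 = 168 + 69 = 237)
g² = 237² = 56169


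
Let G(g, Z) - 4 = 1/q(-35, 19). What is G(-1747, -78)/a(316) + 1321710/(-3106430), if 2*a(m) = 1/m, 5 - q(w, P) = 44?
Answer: 30425433611/12115077 ≈ 2511.4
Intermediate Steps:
q(w, P) = -39 (q(w, P) = 5 - 1*44 = 5 - 44 = -39)
G(g, Z) = 155/39 (G(g, Z) = 4 + 1/(-39) = 4 - 1/39 = 155/39)
a(m) = 1/(2*m)
G(-1747, -78)/a(316) + 1321710/(-3106430) = 155/(39*(((½)/316))) + 1321710/(-3106430) = 155/(39*(((½)*(1/316)))) + 1321710*(-1/3106430) = 155/(39*(1/632)) - 132171/310643 = (155/39)*632 - 132171/310643 = 97960/39 - 132171/310643 = 30425433611/12115077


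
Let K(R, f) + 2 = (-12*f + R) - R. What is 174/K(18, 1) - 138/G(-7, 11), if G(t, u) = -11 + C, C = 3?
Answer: 135/28 ≈ 4.8214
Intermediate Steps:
K(R, f) = -2 - 12*f (K(R, f) = -2 + ((-12*f + R) - R) = -2 + ((R - 12*f) - R) = -2 - 12*f)
G(t, u) = -8 (G(t, u) = -11 + 3 = -8)
174/K(18, 1) - 138/G(-7, 11) = 174/(-2 - 12*1) - 138/(-8) = 174/(-2 - 12) - 138*(-⅛) = 174/(-14) + 69/4 = 174*(-1/14) + 69/4 = -87/7 + 69/4 = 135/28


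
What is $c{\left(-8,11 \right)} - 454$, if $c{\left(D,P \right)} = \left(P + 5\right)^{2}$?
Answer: $-198$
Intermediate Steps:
$c{\left(D,P \right)} = \left(5 + P\right)^{2}$
$c{\left(-8,11 \right)} - 454 = \left(5 + 11\right)^{2} - 454 = 16^{2} - 454 = 256 - 454 = -198$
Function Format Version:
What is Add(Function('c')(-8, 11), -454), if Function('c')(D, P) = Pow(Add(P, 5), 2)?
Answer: -198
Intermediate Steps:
Function('c')(D, P) = Pow(Add(5, P), 2)
Add(Function('c')(-8, 11), -454) = Add(Pow(Add(5, 11), 2), -454) = Add(Pow(16, 2), -454) = Add(256, -454) = -198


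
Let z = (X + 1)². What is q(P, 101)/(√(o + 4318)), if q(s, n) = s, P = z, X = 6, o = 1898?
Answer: 7*√1554/444 ≈ 0.62150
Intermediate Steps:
z = 49 (z = (6 + 1)² = 7² = 49)
P = 49
q(P, 101)/(√(o + 4318)) = 49/(√(1898 + 4318)) = 49/(√6216) = 49/((2*√1554)) = 49*(√1554/3108) = 7*√1554/444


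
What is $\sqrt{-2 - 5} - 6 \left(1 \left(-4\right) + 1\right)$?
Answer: $18 + i \sqrt{7} \approx 18.0 + 2.6458 i$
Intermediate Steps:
$\sqrt{-2 - 5} - 6 \left(1 \left(-4\right) + 1\right) = \sqrt{-7} - 6 \left(-4 + 1\right) = i \sqrt{7} - -18 = i \sqrt{7} + 18 = 18 + i \sqrt{7}$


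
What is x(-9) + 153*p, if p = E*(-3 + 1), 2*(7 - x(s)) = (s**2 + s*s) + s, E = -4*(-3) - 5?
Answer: -4423/2 ≈ -2211.5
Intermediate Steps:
E = 7 (E = 12 - 5 = 7)
x(s) = 7 - s**2 - s/2 (x(s) = 7 - ((s**2 + s*s) + s)/2 = 7 - ((s**2 + s**2) + s)/2 = 7 - (2*s**2 + s)/2 = 7 - (s + 2*s**2)/2 = 7 + (-s**2 - s/2) = 7 - s**2 - s/2)
p = -14 (p = 7*(-3 + 1) = 7*(-2) = -14)
x(-9) + 153*p = (7 - 1*(-9)**2 - 1/2*(-9)) + 153*(-14) = (7 - 1*81 + 9/2) - 2142 = (7 - 81 + 9/2) - 2142 = -139/2 - 2142 = -4423/2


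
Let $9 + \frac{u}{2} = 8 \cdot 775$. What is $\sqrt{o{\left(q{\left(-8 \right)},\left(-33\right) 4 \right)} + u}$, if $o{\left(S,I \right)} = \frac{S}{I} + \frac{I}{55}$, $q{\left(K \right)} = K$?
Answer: $\frac{2 \sqrt{84259065}}{165} \approx 111.26$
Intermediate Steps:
$o{\left(S,I \right)} = \frac{I}{55} + \frac{S}{I}$ ($o{\left(S,I \right)} = \frac{S}{I} + I \frac{1}{55} = \frac{S}{I} + \frac{I}{55} = \frac{I}{55} + \frac{S}{I}$)
$u = 12382$ ($u = -18 + 2 \cdot 8 \cdot 775 = -18 + 2 \cdot 6200 = -18 + 12400 = 12382$)
$\sqrt{o{\left(q{\left(-8 \right)},\left(-33\right) 4 \right)} + u} = \sqrt{\left(\frac{\left(-33\right) 4}{55} - \frac{8}{\left(-33\right) 4}\right) + 12382} = \sqrt{\left(\frac{1}{55} \left(-132\right) - \frac{8}{-132}\right) + 12382} = \sqrt{\left(- \frac{12}{5} - - \frac{2}{33}\right) + 12382} = \sqrt{\left(- \frac{12}{5} + \frac{2}{33}\right) + 12382} = \sqrt{- \frac{386}{165} + 12382} = \sqrt{\frac{2042644}{165}} = \frac{2 \sqrt{84259065}}{165}$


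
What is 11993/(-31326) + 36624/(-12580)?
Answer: -324538841/98520270 ≈ -3.2941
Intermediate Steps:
11993/(-31326) + 36624/(-12580) = 11993*(-1/31326) + 36624*(-1/12580) = -11993/31326 - 9156/3145 = -324538841/98520270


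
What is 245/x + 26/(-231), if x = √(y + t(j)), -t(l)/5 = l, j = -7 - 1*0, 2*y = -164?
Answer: -26/231 - 245*I*√47/47 ≈ -0.11255 - 35.737*I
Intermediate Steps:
y = -82 (y = (½)*(-164) = -82)
j = -7 (j = -7 + 0 = -7)
t(l) = -5*l
x = I*√47 (x = √(-82 - 5*(-7)) = √(-82 + 35) = √(-47) = I*√47 ≈ 6.8557*I)
245/x + 26/(-231) = 245/((I*√47)) + 26/(-231) = 245*(-I*√47/47) + 26*(-1/231) = -245*I*√47/47 - 26/231 = -26/231 - 245*I*√47/47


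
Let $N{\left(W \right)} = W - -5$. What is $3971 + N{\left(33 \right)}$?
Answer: $4009$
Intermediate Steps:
$N{\left(W \right)} = 5 + W$ ($N{\left(W \right)} = W + 5 = 5 + W$)
$3971 + N{\left(33 \right)} = 3971 + \left(5 + 33\right) = 3971 + 38 = 4009$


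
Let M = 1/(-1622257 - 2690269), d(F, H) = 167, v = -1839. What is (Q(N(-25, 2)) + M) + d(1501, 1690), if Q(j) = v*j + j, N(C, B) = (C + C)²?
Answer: -19815336778159/4312526 ≈ -4.5948e+6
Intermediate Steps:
N(C, B) = 4*C² (N(C, B) = (2*C)² = 4*C²)
Q(j) = -1838*j (Q(j) = -1839*j + j = -1838*j)
M = -1/4312526 (M = 1/(-4312526) = -1/4312526 ≈ -2.3188e-7)
(Q(N(-25, 2)) + M) + d(1501, 1690) = (-7352*(-25)² - 1/4312526) + 167 = (-7352*625 - 1/4312526) + 167 = (-1838*2500 - 1/4312526) + 167 = (-4595000 - 1/4312526) + 167 = -19816056970001/4312526 + 167 = -19815336778159/4312526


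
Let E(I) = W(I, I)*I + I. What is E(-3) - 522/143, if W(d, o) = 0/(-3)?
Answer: -951/143 ≈ -6.6504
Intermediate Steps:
W(d, o) = 0 (W(d, o) = 0*(-⅓) = 0)
E(I) = I (E(I) = 0*I + I = 0 + I = I)
E(-3) - 522/143 = -3 - 522/143 = -951/143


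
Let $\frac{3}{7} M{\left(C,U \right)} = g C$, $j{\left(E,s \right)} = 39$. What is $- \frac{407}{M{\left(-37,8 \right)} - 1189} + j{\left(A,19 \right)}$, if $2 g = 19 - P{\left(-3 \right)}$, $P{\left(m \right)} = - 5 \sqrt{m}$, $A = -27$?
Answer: $\frac{589324821}{15035410} - \frac{316239 i \sqrt{3}}{15035410} \approx 39.196 - 0.03643 i$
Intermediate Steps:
$g = \frac{19}{2} + \frac{5 i \sqrt{3}}{2}$ ($g = \frac{19 - - 5 \sqrt{-3}}{2} = \frac{19 - - 5 i \sqrt{3}}{2} = \frac{19 + 5 i \sqrt{3}}{2} = \frac{19}{2} + \frac{5 i \sqrt{3}}{2} \approx 9.5 + 4.3301 i$)
$M{\left(C,U \right)} = \frac{7 C \left(\frac{19}{2} + \frac{5 i \sqrt{3}}{2}\right)}{3}$ ($M{\left(C,U \right)} = \frac{7 \left(\frac{19}{2} + \frac{5 i \sqrt{3}}{2}\right) C}{3} = \frac{7 C \left(\frac{19}{2} + \frac{5 i \sqrt{3}}{2}\right)}{3}$)
$- \frac{407}{M{\left(-37,8 \right)} - 1189} + j{\left(A,19 \right)} = - \frac{407}{\frac{7}{6} \left(-37\right) \left(19 + 5 i \sqrt{3}\right) - 1189} + 39 = - \frac{407}{\left(- \frac{4921}{6} - \frac{1295 i \sqrt{3}}{6}\right) - 1189} + 39 = - \frac{407}{- \frac{12055}{6} - \frac{1295 i \sqrt{3}}{6}} + 39 = 39 - \frac{407}{- \frac{12055}{6} - \frac{1295 i \sqrt{3}}{6}}$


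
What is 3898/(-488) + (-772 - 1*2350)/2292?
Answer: -1307219/139812 ≈ -9.3498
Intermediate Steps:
3898/(-488) + (-772 - 1*2350)/2292 = 3898*(-1/488) + (-772 - 2350)*(1/2292) = -1949/244 - 3122*1/2292 = -1949/244 - 1561/1146 = -1307219/139812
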